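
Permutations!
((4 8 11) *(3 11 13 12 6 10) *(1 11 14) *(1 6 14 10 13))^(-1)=(1 8 4 11)(3 10)(6 14 12 13)=[0, 8, 2, 10, 11, 5, 14, 7, 4, 9, 3, 1, 13, 6, 12]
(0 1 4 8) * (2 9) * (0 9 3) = [1, 4, 3, 0, 8, 5, 6, 7, 9, 2] = (0 1 4 8 9 2 3)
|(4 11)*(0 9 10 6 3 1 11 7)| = |(0 9 10 6 3 1 11 4 7)| = 9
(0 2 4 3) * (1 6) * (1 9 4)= [2, 6, 1, 0, 3, 5, 9, 7, 8, 4]= (0 2 1 6 9 4 3)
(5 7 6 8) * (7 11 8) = (5 11 8)(6 7) = [0, 1, 2, 3, 4, 11, 7, 6, 5, 9, 10, 8]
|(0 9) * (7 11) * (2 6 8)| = |(0 9)(2 6 8)(7 11)| = 6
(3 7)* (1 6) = [0, 6, 2, 7, 4, 5, 1, 3] = (1 6)(3 7)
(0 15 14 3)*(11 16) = (0 15 14 3)(11 16) = [15, 1, 2, 0, 4, 5, 6, 7, 8, 9, 10, 16, 12, 13, 3, 14, 11]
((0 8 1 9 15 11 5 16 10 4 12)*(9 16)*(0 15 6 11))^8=(16)=[0, 1, 2, 3, 4, 5, 6, 7, 8, 9, 10, 11, 12, 13, 14, 15, 16]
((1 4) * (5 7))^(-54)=(7)=[0, 1, 2, 3, 4, 5, 6, 7]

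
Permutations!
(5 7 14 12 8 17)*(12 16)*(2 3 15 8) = (2 3 15 8 17 5 7 14 16 12) = [0, 1, 3, 15, 4, 7, 6, 14, 17, 9, 10, 11, 2, 13, 16, 8, 12, 5]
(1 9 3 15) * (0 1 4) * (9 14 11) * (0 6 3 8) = (0 1 14 11 9 8)(3 15 4 6) = [1, 14, 2, 15, 6, 5, 3, 7, 0, 8, 10, 9, 12, 13, 11, 4]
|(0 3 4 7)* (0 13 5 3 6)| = |(0 6)(3 4 7 13 5)| = 10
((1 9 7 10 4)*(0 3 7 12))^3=(0 10 9 3 4 12 7 1)=[10, 0, 2, 4, 12, 5, 6, 1, 8, 3, 9, 11, 7]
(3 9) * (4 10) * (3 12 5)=(3 9 12 5)(4 10)=[0, 1, 2, 9, 10, 3, 6, 7, 8, 12, 4, 11, 5]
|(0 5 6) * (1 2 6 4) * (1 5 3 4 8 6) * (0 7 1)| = 9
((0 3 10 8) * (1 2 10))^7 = (0 3 1 2 10 8) = [3, 2, 10, 1, 4, 5, 6, 7, 0, 9, 8]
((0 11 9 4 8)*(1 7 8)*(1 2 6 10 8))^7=(0 8 10 6 2 4 9 11)(1 7)=[8, 7, 4, 3, 9, 5, 2, 1, 10, 11, 6, 0]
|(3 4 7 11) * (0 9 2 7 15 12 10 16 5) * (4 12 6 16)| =|(0 9 2 7 11 3 12 10 4 15 6 16 5)| =13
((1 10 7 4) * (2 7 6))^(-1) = [0, 4, 6, 3, 7, 5, 10, 2, 8, 9, 1] = (1 4 7 2 6 10)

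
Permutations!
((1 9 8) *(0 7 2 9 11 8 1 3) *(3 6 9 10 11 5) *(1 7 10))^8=(0 1 9 11 3 2 6 10 5 7 8)=[1, 9, 6, 2, 4, 7, 10, 8, 0, 11, 5, 3]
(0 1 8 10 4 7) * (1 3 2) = (0 3 2 1 8 10 4 7) = [3, 8, 1, 2, 7, 5, 6, 0, 10, 9, 4]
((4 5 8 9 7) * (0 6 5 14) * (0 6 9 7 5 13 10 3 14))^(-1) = [4, 1, 2, 10, 7, 9, 14, 8, 5, 0, 13, 11, 12, 6, 3] = (0 4 7 8 5 9)(3 10 13 6 14)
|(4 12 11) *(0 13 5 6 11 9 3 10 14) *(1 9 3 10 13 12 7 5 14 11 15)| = 45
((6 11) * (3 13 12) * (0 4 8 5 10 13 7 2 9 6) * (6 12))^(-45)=(0 5 6 4 10 11 8 13)=[5, 1, 2, 3, 10, 6, 4, 7, 13, 9, 11, 8, 12, 0]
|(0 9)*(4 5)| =2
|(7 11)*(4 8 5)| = |(4 8 5)(7 11)| = 6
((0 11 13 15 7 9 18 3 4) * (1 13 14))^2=(0 14 13 7 18 4 11 1 15 9 3)=[14, 15, 2, 0, 11, 5, 6, 18, 8, 3, 10, 1, 12, 7, 13, 9, 16, 17, 4]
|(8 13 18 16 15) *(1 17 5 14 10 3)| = |(1 17 5 14 10 3)(8 13 18 16 15)| = 30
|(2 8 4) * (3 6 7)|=3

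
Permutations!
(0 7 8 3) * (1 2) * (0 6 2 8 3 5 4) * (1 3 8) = (0 7 8 5 4)(2 3 6) = [7, 1, 3, 6, 0, 4, 2, 8, 5]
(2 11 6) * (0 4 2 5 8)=(0 4 2 11 6 5 8)=[4, 1, 11, 3, 2, 8, 5, 7, 0, 9, 10, 6]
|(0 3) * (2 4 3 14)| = |(0 14 2 4 3)| = 5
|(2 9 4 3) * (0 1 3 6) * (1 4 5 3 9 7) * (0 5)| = 9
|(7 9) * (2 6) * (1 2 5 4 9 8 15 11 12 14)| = 12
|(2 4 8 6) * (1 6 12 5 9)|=|(1 6 2 4 8 12 5 9)|=8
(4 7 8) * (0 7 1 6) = (0 7 8 4 1 6) = [7, 6, 2, 3, 1, 5, 0, 8, 4]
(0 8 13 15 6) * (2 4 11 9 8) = (0 2 4 11 9 8 13 15 6) = [2, 1, 4, 3, 11, 5, 0, 7, 13, 8, 10, 9, 12, 15, 14, 6]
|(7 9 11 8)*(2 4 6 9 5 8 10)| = |(2 4 6 9 11 10)(5 8 7)| = 6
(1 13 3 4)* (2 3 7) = [0, 13, 3, 4, 1, 5, 6, 2, 8, 9, 10, 11, 12, 7] = (1 13 7 2 3 4)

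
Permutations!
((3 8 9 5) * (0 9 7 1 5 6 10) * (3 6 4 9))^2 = [8, 6, 2, 7, 4, 10, 0, 5, 1, 9, 3] = (0 8 1 6)(3 7 5 10)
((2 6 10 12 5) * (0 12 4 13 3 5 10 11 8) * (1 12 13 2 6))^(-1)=[8, 2, 4, 13, 10, 3, 5, 7, 11, 9, 12, 6, 1, 0]=(0 8 11 6 5 3 13)(1 2 4 10 12)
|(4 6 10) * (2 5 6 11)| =6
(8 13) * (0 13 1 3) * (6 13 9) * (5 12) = (0 9 6 13 8 1 3)(5 12) = [9, 3, 2, 0, 4, 12, 13, 7, 1, 6, 10, 11, 5, 8]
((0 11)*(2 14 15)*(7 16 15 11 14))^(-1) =[11, 1, 15, 3, 4, 5, 6, 2, 8, 9, 10, 14, 12, 13, 0, 16, 7] =(0 11 14)(2 15 16 7)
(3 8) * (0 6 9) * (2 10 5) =[6, 1, 10, 8, 4, 2, 9, 7, 3, 0, 5] =(0 6 9)(2 10 5)(3 8)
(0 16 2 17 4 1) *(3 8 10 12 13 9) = (0 16 2 17 4 1)(3 8 10 12 13 9) = [16, 0, 17, 8, 1, 5, 6, 7, 10, 3, 12, 11, 13, 9, 14, 15, 2, 4]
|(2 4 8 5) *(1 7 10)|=|(1 7 10)(2 4 8 5)|=12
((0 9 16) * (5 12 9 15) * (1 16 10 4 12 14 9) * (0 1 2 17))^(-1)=(0 17 2 12 4 10 9 14 5 15)(1 16)=[17, 16, 12, 3, 10, 15, 6, 7, 8, 14, 9, 11, 4, 13, 5, 0, 1, 2]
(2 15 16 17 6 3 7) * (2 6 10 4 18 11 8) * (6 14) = (2 15 16 17 10 4 18 11 8)(3 7 14 6) = [0, 1, 15, 7, 18, 5, 3, 14, 2, 9, 4, 8, 12, 13, 6, 16, 17, 10, 11]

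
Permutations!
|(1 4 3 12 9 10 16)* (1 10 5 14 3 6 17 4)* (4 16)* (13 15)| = 10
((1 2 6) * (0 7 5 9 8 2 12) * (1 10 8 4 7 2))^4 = [8, 6, 1, 3, 4, 5, 12, 7, 2, 9, 0, 11, 10] = (0 8 2 1 6 12 10)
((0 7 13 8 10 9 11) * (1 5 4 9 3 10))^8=[11, 8, 2, 3, 5, 1, 6, 0, 13, 4, 10, 9, 12, 7]=(0 11 9 4 5 1 8 13 7)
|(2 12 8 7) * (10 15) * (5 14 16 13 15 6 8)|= |(2 12 5 14 16 13 15 10 6 8 7)|= 11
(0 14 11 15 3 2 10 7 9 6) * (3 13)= (0 14 11 15 13 3 2 10 7 9 6)= [14, 1, 10, 2, 4, 5, 0, 9, 8, 6, 7, 15, 12, 3, 11, 13]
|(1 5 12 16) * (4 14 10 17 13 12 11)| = 10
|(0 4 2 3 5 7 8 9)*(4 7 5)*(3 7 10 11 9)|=20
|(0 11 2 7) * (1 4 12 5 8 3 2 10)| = 11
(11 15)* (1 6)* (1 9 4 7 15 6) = (4 7 15 11 6 9) = [0, 1, 2, 3, 7, 5, 9, 15, 8, 4, 10, 6, 12, 13, 14, 11]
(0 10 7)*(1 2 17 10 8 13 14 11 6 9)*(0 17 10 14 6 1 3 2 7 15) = [8, 7, 10, 2, 4, 5, 9, 17, 13, 3, 15, 1, 12, 6, 11, 0, 16, 14] = (0 8 13 6 9 3 2 10 15)(1 7 17 14 11)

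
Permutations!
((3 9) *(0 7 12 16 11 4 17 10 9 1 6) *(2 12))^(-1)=(0 6 1 3 9 10 17 4 11 16 12 2 7)=[6, 3, 7, 9, 11, 5, 1, 0, 8, 10, 17, 16, 2, 13, 14, 15, 12, 4]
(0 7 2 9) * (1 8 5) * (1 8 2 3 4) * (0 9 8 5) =(9)(0 7 3 4 1 2 8) =[7, 2, 8, 4, 1, 5, 6, 3, 0, 9]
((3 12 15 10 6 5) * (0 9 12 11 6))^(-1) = (0 10 15 12 9)(3 5 6 11) = [10, 1, 2, 5, 4, 6, 11, 7, 8, 0, 15, 3, 9, 13, 14, 12]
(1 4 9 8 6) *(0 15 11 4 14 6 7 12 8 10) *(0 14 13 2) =(0 15 11 4 9 10 14 6 1 13 2)(7 12 8) =[15, 13, 0, 3, 9, 5, 1, 12, 7, 10, 14, 4, 8, 2, 6, 11]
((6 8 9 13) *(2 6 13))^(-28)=(13)=[0, 1, 2, 3, 4, 5, 6, 7, 8, 9, 10, 11, 12, 13]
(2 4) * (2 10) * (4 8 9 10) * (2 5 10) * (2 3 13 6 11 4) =(2 8 9 3 13 6 11 4)(5 10) =[0, 1, 8, 13, 2, 10, 11, 7, 9, 3, 5, 4, 12, 6]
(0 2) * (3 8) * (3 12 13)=(0 2)(3 8 12 13)=[2, 1, 0, 8, 4, 5, 6, 7, 12, 9, 10, 11, 13, 3]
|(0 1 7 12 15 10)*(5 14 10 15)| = |(15)(0 1 7 12 5 14 10)| = 7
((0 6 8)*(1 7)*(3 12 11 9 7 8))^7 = (0 1 9 12 6 8 7 11 3) = [1, 9, 2, 0, 4, 5, 8, 11, 7, 12, 10, 3, 6]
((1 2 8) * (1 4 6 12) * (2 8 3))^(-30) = (12) = [0, 1, 2, 3, 4, 5, 6, 7, 8, 9, 10, 11, 12]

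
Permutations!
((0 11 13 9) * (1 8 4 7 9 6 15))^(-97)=(0 6 8 9 13 1 7 11 15 4)=[6, 7, 2, 3, 0, 5, 8, 11, 9, 13, 10, 15, 12, 1, 14, 4]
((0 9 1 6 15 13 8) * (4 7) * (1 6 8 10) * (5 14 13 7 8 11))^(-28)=(15)(1 5 13)(10 11 14)=[0, 5, 2, 3, 4, 13, 6, 7, 8, 9, 11, 14, 12, 1, 10, 15]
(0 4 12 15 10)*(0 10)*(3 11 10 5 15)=(0 4 12 3 11 10 5 15)=[4, 1, 2, 11, 12, 15, 6, 7, 8, 9, 5, 10, 3, 13, 14, 0]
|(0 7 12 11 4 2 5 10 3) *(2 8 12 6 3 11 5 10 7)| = 11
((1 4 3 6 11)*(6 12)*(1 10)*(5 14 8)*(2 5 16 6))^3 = (1 12 14 6)(2 8 11 4)(3 5 16 10) = [0, 12, 8, 5, 2, 16, 1, 7, 11, 9, 3, 4, 14, 13, 6, 15, 10]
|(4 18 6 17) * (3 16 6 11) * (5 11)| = 8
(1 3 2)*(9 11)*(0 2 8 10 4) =(0 2 1 3 8 10 4)(9 11) =[2, 3, 1, 8, 0, 5, 6, 7, 10, 11, 4, 9]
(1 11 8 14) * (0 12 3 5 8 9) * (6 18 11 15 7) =(0 12 3 5 8 14 1 15 7 6 18 11 9) =[12, 15, 2, 5, 4, 8, 18, 6, 14, 0, 10, 9, 3, 13, 1, 7, 16, 17, 11]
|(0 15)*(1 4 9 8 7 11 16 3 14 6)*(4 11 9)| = 6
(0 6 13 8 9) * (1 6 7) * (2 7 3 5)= [3, 6, 7, 5, 4, 2, 13, 1, 9, 0, 10, 11, 12, 8]= (0 3 5 2 7 1 6 13 8 9)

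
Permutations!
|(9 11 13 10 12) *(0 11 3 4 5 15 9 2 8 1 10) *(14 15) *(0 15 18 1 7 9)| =12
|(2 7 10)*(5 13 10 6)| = |(2 7 6 5 13 10)| = 6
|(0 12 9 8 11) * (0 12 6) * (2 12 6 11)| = 12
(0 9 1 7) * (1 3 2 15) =(0 9 3 2 15 1 7) =[9, 7, 15, 2, 4, 5, 6, 0, 8, 3, 10, 11, 12, 13, 14, 1]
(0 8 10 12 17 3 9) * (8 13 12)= [13, 1, 2, 9, 4, 5, 6, 7, 10, 0, 8, 11, 17, 12, 14, 15, 16, 3]= (0 13 12 17 3 9)(8 10)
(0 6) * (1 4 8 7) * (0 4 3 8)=(0 6 4)(1 3 8 7)=[6, 3, 2, 8, 0, 5, 4, 1, 7]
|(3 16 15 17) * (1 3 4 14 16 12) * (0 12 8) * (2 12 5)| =35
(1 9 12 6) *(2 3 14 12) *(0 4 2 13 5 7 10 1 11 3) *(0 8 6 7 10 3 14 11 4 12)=(0 12 7 3 11 14)(1 9 13 5 10)(2 8 6 4)=[12, 9, 8, 11, 2, 10, 4, 3, 6, 13, 1, 14, 7, 5, 0]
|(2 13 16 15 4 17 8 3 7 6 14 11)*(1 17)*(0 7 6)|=12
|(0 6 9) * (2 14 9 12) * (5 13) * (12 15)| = |(0 6 15 12 2 14 9)(5 13)| = 14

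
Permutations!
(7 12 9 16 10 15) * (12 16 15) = [0, 1, 2, 3, 4, 5, 6, 16, 8, 15, 12, 11, 9, 13, 14, 7, 10] = (7 16 10 12 9 15)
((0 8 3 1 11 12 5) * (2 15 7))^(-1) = (0 5 12 11 1 3 8)(2 7 15) = [5, 3, 7, 8, 4, 12, 6, 15, 0, 9, 10, 1, 11, 13, 14, 2]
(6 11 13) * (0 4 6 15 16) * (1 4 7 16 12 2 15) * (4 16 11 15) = (0 7 11 13 1 16)(2 4 6 15 12) = [7, 16, 4, 3, 6, 5, 15, 11, 8, 9, 10, 13, 2, 1, 14, 12, 0]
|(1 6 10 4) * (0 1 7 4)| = |(0 1 6 10)(4 7)| = 4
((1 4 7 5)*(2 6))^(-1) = (1 5 7 4)(2 6) = [0, 5, 6, 3, 1, 7, 2, 4]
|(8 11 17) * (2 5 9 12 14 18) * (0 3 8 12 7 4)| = 13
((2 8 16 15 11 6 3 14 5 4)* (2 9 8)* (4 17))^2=(3 5 4 8 15 6 14 17 9 16 11)=[0, 1, 2, 5, 8, 4, 14, 7, 15, 16, 10, 3, 12, 13, 17, 6, 11, 9]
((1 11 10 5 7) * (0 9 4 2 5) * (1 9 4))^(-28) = [10, 9, 4, 3, 0, 2, 6, 5, 8, 7, 11, 1] = (0 10 11 1 9 7 5 2 4)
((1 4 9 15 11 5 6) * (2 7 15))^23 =(1 15 4 11 9 5 2 6 7) =[0, 15, 6, 3, 11, 2, 7, 1, 8, 5, 10, 9, 12, 13, 14, 4]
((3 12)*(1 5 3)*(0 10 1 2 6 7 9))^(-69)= (0 10 1 5 3 12 2 6 7 9)= [10, 5, 6, 12, 4, 3, 7, 9, 8, 0, 1, 11, 2]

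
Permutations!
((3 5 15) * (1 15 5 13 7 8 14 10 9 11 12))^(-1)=(1 12 11 9 10 14 8 7 13 3 15)=[0, 12, 2, 15, 4, 5, 6, 13, 7, 10, 14, 9, 11, 3, 8, 1]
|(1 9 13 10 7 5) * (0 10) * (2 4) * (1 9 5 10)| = |(0 1 5 9 13)(2 4)(7 10)| = 10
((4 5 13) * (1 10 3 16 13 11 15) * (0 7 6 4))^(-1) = (0 13 16 3 10 1 15 11 5 4 6 7) = [13, 15, 2, 10, 6, 4, 7, 0, 8, 9, 1, 5, 12, 16, 14, 11, 3]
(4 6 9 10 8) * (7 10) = [0, 1, 2, 3, 6, 5, 9, 10, 4, 7, 8] = (4 6 9 7 10 8)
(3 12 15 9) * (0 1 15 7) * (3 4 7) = (0 1 15 9 4 7)(3 12) = [1, 15, 2, 12, 7, 5, 6, 0, 8, 4, 10, 11, 3, 13, 14, 9]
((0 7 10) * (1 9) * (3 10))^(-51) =(0 7 3 10)(1 9) =[7, 9, 2, 10, 4, 5, 6, 3, 8, 1, 0]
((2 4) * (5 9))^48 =(9) =[0, 1, 2, 3, 4, 5, 6, 7, 8, 9]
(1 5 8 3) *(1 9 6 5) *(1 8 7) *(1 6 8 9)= (1 9 8 3)(5 7 6)= [0, 9, 2, 1, 4, 7, 5, 6, 3, 8]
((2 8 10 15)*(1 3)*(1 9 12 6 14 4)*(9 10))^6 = [0, 9, 4, 12, 8, 5, 15, 7, 1, 3, 6, 11, 10, 13, 2, 14] = (1 9 3 12 10 6 15 14 2 4 8)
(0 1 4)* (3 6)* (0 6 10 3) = (0 1 4 6)(3 10) = [1, 4, 2, 10, 6, 5, 0, 7, 8, 9, 3]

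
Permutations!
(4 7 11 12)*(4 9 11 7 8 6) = [0, 1, 2, 3, 8, 5, 4, 7, 6, 11, 10, 12, 9] = (4 8 6)(9 11 12)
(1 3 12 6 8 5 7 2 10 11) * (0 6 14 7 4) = [6, 3, 10, 12, 0, 4, 8, 2, 5, 9, 11, 1, 14, 13, 7] = (0 6 8 5 4)(1 3 12 14 7 2 10 11)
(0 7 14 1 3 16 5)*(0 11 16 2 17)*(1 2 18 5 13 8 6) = (0 7 14 2 17)(1 3 18 5 11 16 13 8 6) = [7, 3, 17, 18, 4, 11, 1, 14, 6, 9, 10, 16, 12, 8, 2, 15, 13, 0, 5]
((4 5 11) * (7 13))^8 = (13)(4 11 5) = [0, 1, 2, 3, 11, 4, 6, 7, 8, 9, 10, 5, 12, 13]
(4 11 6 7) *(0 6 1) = (0 6 7 4 11 1) = [6, 0, 2, 3, 11, 5, 7, 4, 8, 9, 10, 1]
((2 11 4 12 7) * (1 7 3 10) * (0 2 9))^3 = [4, 0, 12, 7, 10, 5, 6, 2, 8, 11, 9, 3, 1] = (0 4 10 9 11 3 7 2 12 1)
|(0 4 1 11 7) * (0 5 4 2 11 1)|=|(0 2 11 7 5 4)|=6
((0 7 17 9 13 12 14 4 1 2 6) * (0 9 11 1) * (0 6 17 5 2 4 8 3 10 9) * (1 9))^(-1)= (0 6 4 1 10 3 8 14 12 13 9 11 17 2 5 7)= [6, 10, 5, 8, 1, 7, 4, 0, 14, 11, 3, 17, 13, 9, 12, 15, 16, 2]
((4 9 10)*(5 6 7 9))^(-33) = (4 7)(5 9)(6 10) = [0, 1, 2, 3, 7, 9, 10, 4, 8, 5, 6]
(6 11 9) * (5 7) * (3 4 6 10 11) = (3 4 6)(5 7)(9 10 11) = [0, 1, 2, 4, 6, 7, 3, 5, 8, 10, 11, 9]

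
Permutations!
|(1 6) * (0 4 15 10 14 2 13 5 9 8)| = |(0 4 15 10 14 2 13 5 9 8)(1 6)| = 10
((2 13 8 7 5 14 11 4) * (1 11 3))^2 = (1 4 13 7 14)(2 8 5 3 11) = [0, 4, 8, 11, 13, 3, 6, 14, 5, 9, 10, 2, 12, 7, 1]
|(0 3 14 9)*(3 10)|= |(0 10 3 14 9)|= 5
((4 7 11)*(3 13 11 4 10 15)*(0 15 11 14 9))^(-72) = (15) = [0, 1, 2, 3, 4, 5, 6, 7, 8, 9, 10, 11, 12, 13, 14, 15]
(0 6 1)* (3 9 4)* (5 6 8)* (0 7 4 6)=(0 8 5)(1 7 4 3 9 6)=[8, 7, 2, 9, 3, 0, 1, 4, 5, 6]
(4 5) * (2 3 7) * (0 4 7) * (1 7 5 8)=[4, 7, 3, 0, 8, 5, 6, 2, 1]=(0 4 8 1 7 2 3)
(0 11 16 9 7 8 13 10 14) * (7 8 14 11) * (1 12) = (0 7 14)(1 12)(8 13 10 11 16 9) = [7, 12, 2, 3, 4, 5, 6, 14, 13, 8, 11, 16, 1, 10, 0, 15, 9]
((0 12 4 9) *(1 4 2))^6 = (12) = [0, 1, 2, 3, 4, 5, 6, 7, 8, 9, 10, 11, 12]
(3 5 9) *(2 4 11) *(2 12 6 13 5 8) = (2 4 11 12 6 13 5 9 3 8) = [0, 1, 4, 8, 11, 9, 13, 7, 2, 3, 10, 12, 6, 5]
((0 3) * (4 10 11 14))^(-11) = [3, 1, 2, 0, 10, 5, 6, 7, 8, 9, 11, 14, 12, 13, 4] = (0 3)(4 10 11 14)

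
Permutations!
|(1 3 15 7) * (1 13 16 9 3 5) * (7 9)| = 6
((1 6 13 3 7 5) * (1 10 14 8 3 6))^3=[0, 1, 2, 10, 4, 8, 13, 14, 5, 9, 3, 11, 12, 6, 7]=(3 10)(5 8)(6 13)(7 14)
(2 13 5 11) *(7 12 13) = (2 7 12 13 5 11) = [0, 1, 7, 3, 4, 11, 6, 12, 8, 9, 10, 2, 13, 5]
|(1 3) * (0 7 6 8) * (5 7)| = |(0 5 7 6 8)(1 3)| = 10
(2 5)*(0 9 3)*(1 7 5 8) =(0 9 3)(1 7 5 2 8) =[9, 7, 8, 0, 4, 2, 6, 5, 1, 3]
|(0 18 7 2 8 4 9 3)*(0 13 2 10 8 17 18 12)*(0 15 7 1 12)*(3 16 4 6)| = |(1 12 15 7 10 8 6 3 13 2 17 18)(4 9 16)| = 12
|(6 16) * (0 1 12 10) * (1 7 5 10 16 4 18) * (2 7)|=30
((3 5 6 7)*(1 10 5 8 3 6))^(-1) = (1 5 10)(3 8)(6 7) = [0, 5, 2, 8, 4, 10, 7, 6, 3, 9, 1]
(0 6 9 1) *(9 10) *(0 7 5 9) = (0 6 10)(1 7 5 9) = [6, 7, 2, 3, 4, 9, 10, 5, 8, 1, 0]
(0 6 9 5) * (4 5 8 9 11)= [6, 1, 2, 3, 5, 0, 11, 7, 9, 8, 10, 4]= (0 6 11 4 5)(8 9)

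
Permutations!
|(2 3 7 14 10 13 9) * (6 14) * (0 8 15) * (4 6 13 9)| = 9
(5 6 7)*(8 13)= (5 6 7)(8 13)= [0, 1, 2, 3, 4, 6, 7, 5, 13, 9, 10, 11, 12, 8]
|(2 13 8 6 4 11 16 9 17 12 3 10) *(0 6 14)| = |(0 6 4 11 16 9 17 12 3 10 2 13 8 14)| = 14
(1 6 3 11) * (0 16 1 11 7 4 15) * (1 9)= (0 16 9 1 6 3 7 4 15)= [16, 6, 2, 7, 15, 5, 3, 4, 8, 1, 10, 11, 12, 13, 14, 0, 9]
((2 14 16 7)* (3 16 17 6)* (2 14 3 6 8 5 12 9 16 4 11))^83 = (2 11 4 3)(5 16 17 12 7 8 9 14) = [0, 1, 11, 2, 3, 16, 6, 8, 9, 14, 10, 4, 7, 13, 5, 15, 17, 12]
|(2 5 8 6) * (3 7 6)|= |(2 5 8 3 7 6)|= 6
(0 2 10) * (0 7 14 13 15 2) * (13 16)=(2 10 7 14 16 13 15)=[0, 1, 10, 3, 4, 5, 6, 14, 8, 9, 7, 11, 12, 15, 16, 2, 13]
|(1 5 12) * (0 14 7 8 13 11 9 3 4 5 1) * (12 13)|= |(0 14 7 8 12)(3 4 5 13 11 9)|= 30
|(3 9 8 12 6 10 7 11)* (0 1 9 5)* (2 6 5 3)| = |(0 1 9 8 12 5)(2 6 10 7 11)| = 30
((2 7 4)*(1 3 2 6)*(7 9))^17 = (1 9 6 2 4 3 7) = [0, 9, 4, 7, 3, 5, 2, 1, 8, 6]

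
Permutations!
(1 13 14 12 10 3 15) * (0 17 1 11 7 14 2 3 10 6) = (0 17 1 13 2 3 15 11 7 14 12 6) = [17, 13, 3, 15, 4, 5, 0, 14, 8, 9, 10, 7, 6, 2, 12, 11, 16, 1]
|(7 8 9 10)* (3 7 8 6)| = 3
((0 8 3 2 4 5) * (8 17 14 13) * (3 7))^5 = (0 7)(2 14)(3 17)(4 13)(5 8) = [7, 1, 14, 17, 13, 8, 6, 0, 5, 9, 10, 11, 12, 4, 2, 15, 16, 3]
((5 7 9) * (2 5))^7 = [0, 1, 9, 3, 4, 2, 6, 5, 8, 7] = (2 9 7 5)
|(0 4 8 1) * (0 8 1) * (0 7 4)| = |(1 8 7 4)| = 4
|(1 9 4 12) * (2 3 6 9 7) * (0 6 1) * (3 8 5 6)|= |(0 3 1 7 2 8 5 6 9 4 12)|= 11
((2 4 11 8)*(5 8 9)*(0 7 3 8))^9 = [0, 1, 2, 3, 4, 5, 6, 7, 8, 9, 10, 11] = (11)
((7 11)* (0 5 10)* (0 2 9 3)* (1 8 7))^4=[9, 1, 5, 2, 4, 3, 6, 7, 8, 10, 0, 11]=(11)(0 9 10)(2 5 3)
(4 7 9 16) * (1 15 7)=(1 15 7 9 16 4)=[0, 15, 2, 3, 1, 5, 6, 9, 8, 16, 10, 11, 12, 13, 14, 7, 4]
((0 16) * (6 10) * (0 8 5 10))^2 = [8, 1, 2, 3, 4, 6, 16, 7, 10, 9, 0, 11, 12, 13, 14, 15, 5] = (0 8 10)(5 6 16)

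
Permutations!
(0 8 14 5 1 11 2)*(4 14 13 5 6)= (0 8 13 5 1 11 2)(4 14 6)= [8, 11, 0, 3, 14, 1, 4, 7, 13, 9, 10, 2, 12, 5, 6]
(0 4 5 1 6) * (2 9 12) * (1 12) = (0 4 5 12 2 9 1 6) = [4, 6, 9, 3, 5, 12, 0, 7, 8, 1, 10, 11, 2]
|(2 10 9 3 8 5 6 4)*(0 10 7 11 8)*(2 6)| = 20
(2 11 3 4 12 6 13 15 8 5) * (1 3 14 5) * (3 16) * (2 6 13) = (1 16 3 4 12 13 15 8)(2 11 14 5 6) = [0, 16, 11, 4, 12, 6, 2, 7, 1, 9, 10, 14, 13, 15, 5, 8, 3]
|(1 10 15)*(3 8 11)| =|(1 10 15)(3 8 11)| =3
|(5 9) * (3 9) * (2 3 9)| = 2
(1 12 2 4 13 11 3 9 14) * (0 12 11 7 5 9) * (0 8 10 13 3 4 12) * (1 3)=(1 11 4)(2 12)(3 8 10 13 7 5 9 14)=[0, 11, 12, 8, 1, 9, 6, 5, 10, 14, 13, 4, 2, 7, 3]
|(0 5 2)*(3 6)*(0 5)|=|(2 5)(3 6)|=2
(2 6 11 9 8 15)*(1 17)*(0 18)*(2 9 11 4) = (0 18)(1 17)(2 6 4)(8 15 9) = [18, 17, 6, 3, 2, 5, 4, 7, 15, 8, 10, 11, 12, 13, 14, 9, 16, 1, 0]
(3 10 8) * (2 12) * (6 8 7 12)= [0, 1, 6, 10, 4, 5, 8, 12, 3, 9, 7, 11, 2]= (2 6 8 3 10 7 12)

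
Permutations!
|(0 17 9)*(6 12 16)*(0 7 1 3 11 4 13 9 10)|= 21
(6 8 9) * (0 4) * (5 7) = (0 4)(5 7)(6 8 9) = [4, 1, 2, 3, 0, 7, 8, 5, 9, 6]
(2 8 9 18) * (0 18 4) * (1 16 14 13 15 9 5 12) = (0 18 2 8 5 12 1 16 14 13 15 9 4) = [18, 16, 8, 3, 0, 12, 6, 7, 5, 4, 10, 11, 1, 15, 13, 9, 14, 17, 2]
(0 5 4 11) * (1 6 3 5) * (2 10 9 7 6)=(0 1 2 10 9 7 6 3 5 4 11)=[1, 2, 10, 5, 11, 4, 3, 6, 8, 7, 9, 0]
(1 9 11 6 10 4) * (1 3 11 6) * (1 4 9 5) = [0, 5, 2, 11, 3, 1, 10, 7, 8, 6, 9, 4] = (1 5)(3 11 4)(6 10 9)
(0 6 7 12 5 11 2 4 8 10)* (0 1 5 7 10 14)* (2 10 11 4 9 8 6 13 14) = (0 13 14)(1 5 4 6 11 10)(2 9 8)(7 12) = [13, 5, 9, 3, 6, 4, 11, 12, 2, 8, 1, 10, 7, 14, 0]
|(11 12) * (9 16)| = |(9 16)(11 12)| = 2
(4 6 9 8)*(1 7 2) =[0, 7, 1, 3, 6, 5, 9, 2, 4, 8] =(1 7 2)(4 6 9 8)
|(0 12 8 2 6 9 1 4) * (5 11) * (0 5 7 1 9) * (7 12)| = |(0 7 1 4 5 11 12 8 2 6)| = 10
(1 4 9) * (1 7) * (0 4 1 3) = (0 4 9 7 3) = [4, 1, 2, 0, 9, 5, 6, 3, 8, 7]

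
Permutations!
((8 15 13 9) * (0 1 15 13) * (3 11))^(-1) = (0 15 1)(3 11)(8 9 13) = [15, 0, 2, 11, 4, 5, 6, 7, 9, 13, 10, 3, 12, 8, 14, 1]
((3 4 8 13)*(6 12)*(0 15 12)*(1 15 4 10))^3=(0 13 1 6 8 10 12 4 3 15)=[13, 6, 2, 15, 3, 5, 8, 7, 10, 9, 12, 11, 4, 1, 14, 0]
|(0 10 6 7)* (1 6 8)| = |(0 10 8 1 6 7)| = 6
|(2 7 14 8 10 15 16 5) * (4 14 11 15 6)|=|(2 7 11 15 16 5)(4 14 8 10 6)|=30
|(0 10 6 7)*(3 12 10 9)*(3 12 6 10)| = 6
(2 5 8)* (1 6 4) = [0, 6, 5, 3, 1, 8, 4, 7, 2] = (1 6 4)(2 5 8)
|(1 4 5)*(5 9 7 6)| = 6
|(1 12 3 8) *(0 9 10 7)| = |(0 9 10 7)(1 12 3 8)| = 4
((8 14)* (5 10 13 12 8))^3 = (5 12)(8 10)(13 14) = [0, 1, 2, 3, 4, 12, 6, 7, 10, 9, 8, 11, 5, 14, 13]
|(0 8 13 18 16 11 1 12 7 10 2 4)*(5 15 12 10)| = |(0 8 13 18 16 11 1 10 2 4)(5 15 12 7)| = 20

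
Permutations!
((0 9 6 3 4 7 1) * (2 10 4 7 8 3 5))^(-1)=(0 1 7 3 8 4 10 2 5 6 9)=[1, 7, 5, 8, 10, 6, 9, 3, 4, 0, 2]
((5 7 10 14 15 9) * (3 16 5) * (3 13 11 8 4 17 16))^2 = (4 16 7 14 9 11)(5 10 15 13 8 17) = [0, 1, 2, 3, 16, 10, 6, 14, 17, 11, 15, 4, 12, 8, 9, 13, 7, 5]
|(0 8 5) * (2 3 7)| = 3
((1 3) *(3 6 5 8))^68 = (1 8 6 3 5) = [0, 8, 2, 5, 4, 1, 3, 7, 6]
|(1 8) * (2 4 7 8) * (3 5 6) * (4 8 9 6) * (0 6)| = 21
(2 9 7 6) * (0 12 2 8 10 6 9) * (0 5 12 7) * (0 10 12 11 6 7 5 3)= [5, 1, 3, 0, 4, 11, 8, 9, 12, 10, 7, 6, 2]= (0 5 11 6 8 12 2 3)(7 9 10)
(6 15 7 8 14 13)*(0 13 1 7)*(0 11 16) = (0 13 6 15 11 16)(1 7 8 14) = [13, 7, 2, 3, 4, 5, 15, 8, 14, 9, 10, 16, 12, 6, 1, 11, 0]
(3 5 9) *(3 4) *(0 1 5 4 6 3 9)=(0 1 5)(3 4 9 6)=[1, 5, 2, 4, 9, 0, 3, 7, 8, 6]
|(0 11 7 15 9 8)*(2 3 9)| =8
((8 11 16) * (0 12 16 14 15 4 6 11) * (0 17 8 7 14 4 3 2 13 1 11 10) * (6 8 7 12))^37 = (0 6 10)(1 17 3 11 7 2 4 14 13 8 15)(12 16) = [6, 17, 4, 11, 14, 5, 10, 2, 15, 9, 0, 7, 16, 8, 13, 1, 12, 3]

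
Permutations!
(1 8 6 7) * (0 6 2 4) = (0 6 7 1 8 2 4) = [6, 8, 4, 3, 0, 5, 7, 1, 2]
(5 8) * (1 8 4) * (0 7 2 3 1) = (0 7 2 3 1 8 5 4) = [7, 8, 3, 1, 0, 4, 6, 2, 5]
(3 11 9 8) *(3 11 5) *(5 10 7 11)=(3 10 7 11 9 8 5)=[0, 1, 2, 10, 4, 3, 6, 11, 5, 8, 7, 9]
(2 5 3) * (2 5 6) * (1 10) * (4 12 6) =(1 10)(2 4 12 6)(3 5) =[0, 10, 4, 5, 12, 3, 2, 7, 8, 9, 1, 11, 6]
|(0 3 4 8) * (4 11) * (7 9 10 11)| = |(0 3 7 9 10 11 4 8)| = 8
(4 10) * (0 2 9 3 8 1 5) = (0 2 9 3 8 1 5)(4 10) = [2, 5, 9, 8, 10, 0, 6, 7, 1, 3, 4]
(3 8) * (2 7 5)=[0, 1, 7, 8, 4, 2, 6, 5, 3]=(2 7 5)(3 8)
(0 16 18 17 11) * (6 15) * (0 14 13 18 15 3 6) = (0 16 15)(3 6)(11 14 13 18 17) = [16, 1, 2, 6, 4, 5, 3, 7, 8, 9, 10, 14, 12, 18, 13, 0, 15, 11, 17]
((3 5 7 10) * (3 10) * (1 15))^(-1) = (1 15)(3 7 5) = [0, 15, 2, 7, 4, 3, 6, 5, 8, 9, 10, 11, 12, 13, 14, 1]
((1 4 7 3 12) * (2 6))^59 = [0, 12, 6, 7, 1, 5, 2, 4, 8, 9, 10, 11, 3] = (1 12 3 7 4)(2 6)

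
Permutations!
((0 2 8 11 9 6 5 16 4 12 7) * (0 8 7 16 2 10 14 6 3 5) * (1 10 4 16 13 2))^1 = [4, 10, 7, 5, 12, 1, 0, 8, 11, 3, 14, 9, 13, 2, 6, 15, 16] = (16)(0 4 12 13 2 7 8 11 9 3 5 1 10 14 6)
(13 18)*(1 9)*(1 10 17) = (1 9 10 17)(13 18) = [0, 9, 2, 3, 4, 5, 6, 7, 8, 10, 17, 11, 12, 18, 14, 15, 16, 1, 13]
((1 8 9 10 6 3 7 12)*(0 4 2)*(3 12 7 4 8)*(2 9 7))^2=(0 7)(1 4 10 12 3 9 6)(2 8)=[7, 4, 8, 9, 10, 5, 1, 0, 2, 6, 12, 11, 3]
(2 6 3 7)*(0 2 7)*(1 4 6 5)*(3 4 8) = [2, 8, 5, 0, 6, 1, 4, 7, 3] = (0 2 5 1 8 3)(4 6)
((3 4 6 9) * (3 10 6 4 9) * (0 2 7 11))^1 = (0 2 7 11)(3 9 10 6) = [2, 1, 7, 9, 4, 5, 3, 11, 8, 10, 6, 0]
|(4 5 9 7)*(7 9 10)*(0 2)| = 4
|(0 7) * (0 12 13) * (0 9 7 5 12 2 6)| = |(0 5 12 13 9 7 2 6)| = 8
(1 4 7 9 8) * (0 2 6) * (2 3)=[3, 4, 6, 2, 7, 5, 0, 9, 1, 8]=(0 3 2 6)(1 4 7 9 8)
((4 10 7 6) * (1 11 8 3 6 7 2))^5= (1 4 8 2 6 11 10 3)= [0, 4, 6, 1, 8, 5, 11, 7, 2, 9, 3, 10]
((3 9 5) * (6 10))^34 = (10)(3 9 5) = [0, 1, 2, 9, 4, 3, 6, 7, 8, 5, 10]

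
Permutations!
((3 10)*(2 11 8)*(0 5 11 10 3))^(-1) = [10, 1, 8, 3, 4, 0, 6, 7, 11, 9, 2, 5] = (0 10 2 8 11 5)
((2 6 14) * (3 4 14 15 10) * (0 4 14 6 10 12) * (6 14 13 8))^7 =[8, 1, 12, 4, 6, 5, 10, 7, 2, 9, 0, 11, 13, 14, 15, 3] =(0 8 2 12 13 14 15 3 4 6 10)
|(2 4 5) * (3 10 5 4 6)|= 5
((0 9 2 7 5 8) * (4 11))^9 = (0 7)(2 8)(4 11)(5 9) = [7, 1, 8, 3, 11, 9, 6, 0, 2, 5, 10, 4]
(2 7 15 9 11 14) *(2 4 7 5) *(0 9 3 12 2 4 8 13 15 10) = (0 9 11 14 8 13 15 3 12 2 5 4 7 10) = [9, 1, 5, 12, 7, 4, 6, 10, 13, 11, 0, 14, 2, 15, 8, 3]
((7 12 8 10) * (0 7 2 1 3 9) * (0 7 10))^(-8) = (0 10 2 1 3 9 7 12 8) = [10, 3, 1, 9, 4, 5, 6, 12, 0, 7, 2, 11, 8]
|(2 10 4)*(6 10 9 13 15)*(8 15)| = |(2 9 13 8 15 6 10 4)| = 8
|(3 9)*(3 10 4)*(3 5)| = |(3 9 10 4 5)| = 5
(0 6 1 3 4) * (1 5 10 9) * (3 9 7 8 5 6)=(0 3 4)(1 9)(5 10 7 8)=[3, 9, 2, 4, 0, 10, 6, 8, 5, 1, 7]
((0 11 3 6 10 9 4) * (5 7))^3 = (0 6 4 3 9 11 10)(5 7) = [6, 1, 2, 9, 3, 7, 4, 5, 8, 11, 0, 10]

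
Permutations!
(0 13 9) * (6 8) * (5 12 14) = (0 13 9)(5 12 14)(6 8) = [13, 1, 2, 3, 4, 12, 8, 7, 6, 0, 10, 11, 14, 9, 5]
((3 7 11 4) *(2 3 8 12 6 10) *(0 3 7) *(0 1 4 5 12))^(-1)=(0 8 4 1 3)(2 10 6 12 5 11 7)=[8, 3, 10, 0, 1, 11, 12, 2, 4, 9, 6, 7, 5]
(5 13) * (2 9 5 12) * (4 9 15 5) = (2 15 5 13 12)(4 9) = [0, 1, 15, 3, 9, 13, 6, 7, 8, 4, 10, 11, 2, 12, 14, 5]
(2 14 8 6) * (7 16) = (2 14 8 6)(7 16) = [0, 1, 14, 3, 4, 5, 2, 16, 6, 9, 10, 11, 12, 13, 8, 15, 7]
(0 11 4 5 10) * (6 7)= (0 11 4 5 10)(6 7)= [11, 1, 2, 3, 5, 10, 7, 6, 8, 9, 0, 4]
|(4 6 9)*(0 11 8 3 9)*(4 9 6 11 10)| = |(0 10 4 11 8 3 6)| = 7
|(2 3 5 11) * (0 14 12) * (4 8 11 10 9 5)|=|(0 14 12)(2 3 4 8 11)(5 10 9)|=15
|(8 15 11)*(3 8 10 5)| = |(3 8 15 11 10 5)| = 6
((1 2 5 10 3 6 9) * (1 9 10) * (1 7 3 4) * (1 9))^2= (1 5 3 10 9 2 7 6 4)= [0, 5, 7, 10, 1, 3, 4, 6, 8, 2, 9]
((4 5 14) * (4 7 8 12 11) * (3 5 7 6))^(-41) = (3 6 14 5)(4 11 12 8 7) = [0, 1, 2, 6, 11, 3, 14, 4, 7, 9, 10, 12, 8, 13, 5]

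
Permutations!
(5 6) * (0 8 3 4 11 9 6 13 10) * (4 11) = (0 8 3 11 9 6 5 13 10) = [8, 1, 2, 11, 4, 13, 5, 7, 3, 6, 0, 9, 12, 10]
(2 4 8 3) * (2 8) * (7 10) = [0, 1, 4, 8, 2, 5, 6, 10, 3, 9, 7] = (2 4)(3 8)(7 10)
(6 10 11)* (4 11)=[0, 1, 2, 3, 11, 5, 10, 7, 8, 9, 4, 6]=(4 11 6 10)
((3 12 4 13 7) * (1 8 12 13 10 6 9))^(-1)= [0, 9, 2, 7, 12, 5, 10, 13, 1, 6, 4, 11, 8, 3]= (1 9 6 10 4 12 8)(3 7 13)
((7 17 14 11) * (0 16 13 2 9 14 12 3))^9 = [12, 1, 16, 17, 4, 5, 6, 14, 8, 13, 10, 9, 7, 0, 2, 15, 3, 11] = (0 12 7 14 2 16 3 17 11 9 13)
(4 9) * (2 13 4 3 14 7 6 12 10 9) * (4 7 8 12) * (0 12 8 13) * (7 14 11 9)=(0 12 10 7 6 4 2)(3 11 9)(13 14)=[12, 1, 0, 11, 2, 5, 4, 6, 8, 3, 7, 9, 10, 14, 13]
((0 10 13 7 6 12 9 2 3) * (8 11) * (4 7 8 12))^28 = (0 10 13 8 11 12 9 2 3)(4 7 6) = [10, 1, 3, 0, 7, 5, 4, 6, 11, 2, 13, 12, 9, 8]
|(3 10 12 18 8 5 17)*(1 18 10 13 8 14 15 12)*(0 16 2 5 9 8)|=|(0 16 2 5 17 3 13)(1 18 14 15 12 10)(8 9)|=42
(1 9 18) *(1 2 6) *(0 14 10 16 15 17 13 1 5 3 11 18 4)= (0 14 10 16 15 17 13 1 9 4)(2 6 5 3 11 18)= [14, 9, 6, 11, 0, 3, 5, 7, 8, 4, 16, 18, 12, 1, 10, 17, 15, 13, 2]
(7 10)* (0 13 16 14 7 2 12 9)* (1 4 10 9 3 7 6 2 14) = (0 13 16 1 4 10 14 6 2 12 3 7 9) = [13, 4, 12, 7, 10, 5, 2, 9, 8, 0, 14, 11, 3, 16, 6, 15, 1]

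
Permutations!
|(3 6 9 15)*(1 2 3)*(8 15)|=|(1 2 3 6 9 8 15)|=7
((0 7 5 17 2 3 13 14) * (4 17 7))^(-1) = [14, 1, 17, 2, 0, 7, 6, 5, 8, 9, 10, 11, 12, 3, 13, 15, 16, 4] = (0 14 13 3 2 17 4)(5 7)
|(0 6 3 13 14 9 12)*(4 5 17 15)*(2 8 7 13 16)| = 44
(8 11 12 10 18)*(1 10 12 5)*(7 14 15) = (1 10 18 8 11 5)(7 14 15) = [0, 10, 2, 3, 4, 1, 6, 14, 11, 9, 18, 5, 12, 13, 15, 7, 16, 17, 8]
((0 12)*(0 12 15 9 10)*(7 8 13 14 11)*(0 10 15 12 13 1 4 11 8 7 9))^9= (0 15 9 11 4 1 8 14 13 12)= [15, 8, 2, 3, 1, 5, 6, 7, 14, 11, 10, 4, 0, 12, 13, 9]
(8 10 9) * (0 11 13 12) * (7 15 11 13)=(0 13 12)(7 15 11)(8 10 9)=[13, 1, 2, 3, 4, 5, 6, 15, 10, 8, 9, 7, 0, 12, 14, 11]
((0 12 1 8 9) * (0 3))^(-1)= (0 3 9 8 1 12)= [3, 12, 2, 9, 4, 5, 6, 7, 1, 8, 10, 11, 0]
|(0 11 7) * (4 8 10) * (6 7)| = 12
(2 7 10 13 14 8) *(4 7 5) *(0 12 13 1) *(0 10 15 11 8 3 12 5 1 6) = (0 5 4 7 15 11 8 2 1 10 6)(3 12 13 14) = [5, 10, 1, 12, 7, 4, 0, 15, 2, 9, 6, 8, 13, 14, 3, 11]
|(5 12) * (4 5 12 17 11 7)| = |(4 5 17 11 7)| = 5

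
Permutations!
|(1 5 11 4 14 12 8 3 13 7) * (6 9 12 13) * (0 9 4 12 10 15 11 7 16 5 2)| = 17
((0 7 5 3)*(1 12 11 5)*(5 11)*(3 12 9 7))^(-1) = (0 3)(1 7 9)(5 12) = [3, 7, 2, 0, 4, 12, 6, 9, 8, 1, 10, 11, 5]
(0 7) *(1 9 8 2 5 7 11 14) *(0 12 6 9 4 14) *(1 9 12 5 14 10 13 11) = (0 1 4 10 13 11)(2 14 9 8)(5 7)(6 12) = [1, 4, 14, 3, 10, 7, 12, 5, 2, 8, 13, 0, 6, 11, 9]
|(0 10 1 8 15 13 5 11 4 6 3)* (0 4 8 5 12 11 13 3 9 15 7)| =|(0 10 1 5 13 12 11 8 7)(3 4 6 9 15)| =45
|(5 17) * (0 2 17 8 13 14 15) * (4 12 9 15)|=|(0 2 17 5 8 13 14 4 12 9 15)|=11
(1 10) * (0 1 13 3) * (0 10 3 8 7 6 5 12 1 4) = (0 4)(1 3 10 13 8 7 6 5 12) = [4, 3, 2, 10, 0, 12, 5, 6, 7, 9, 13, 11, 1, 8]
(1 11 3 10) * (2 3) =(1 11 2 3 10) =[0, 11, 3, 10, 4, 5, 6, 7, 8, 9, 1, 2]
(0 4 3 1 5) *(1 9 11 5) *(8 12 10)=(0 4 3 9 11 5)(8 12 10)=[4, 1, 2, 9, 3, 0, 6, 7, 12, 11, 8, 5, 10]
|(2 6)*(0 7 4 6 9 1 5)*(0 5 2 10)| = 15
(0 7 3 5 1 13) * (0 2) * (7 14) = (0 14 7 3 5 1 13 2) = [14, 13, 0, 5, 4, 1, 6, 3, 8, 9, 10, 11, 12, 2, 7]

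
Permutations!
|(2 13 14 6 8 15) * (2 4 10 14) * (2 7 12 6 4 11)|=24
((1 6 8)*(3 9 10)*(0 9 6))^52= [3, 10, 2, 1, 4, 5, 0, 7, 9, 6, 8]= (0 3 1 10 8 9 6)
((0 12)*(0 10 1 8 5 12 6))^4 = [0, 10, 2, 3, 4, 8, 6, 7, 1, 9, 12, 11, 5] = (1 10 12 5 8)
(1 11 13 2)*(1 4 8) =[0, 11, 4, 3, 8, 5, 6, 7, 1, 9, 10, 13, 12, 2] =(1 11 13 2 4 8)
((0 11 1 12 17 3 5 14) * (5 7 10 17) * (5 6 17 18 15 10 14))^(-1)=[14, 11, 2, 17, 4, 5, 12, 3, 8, 9, 15, 0, 1, 13, 7, 18, 16, 6, 10]=(0 14 7 3 17 6 12 1 11)(10 15 18)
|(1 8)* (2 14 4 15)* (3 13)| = |(1 8)(2 14 4 15)(3 13)| = 4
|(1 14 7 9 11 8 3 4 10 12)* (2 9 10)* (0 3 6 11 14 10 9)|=12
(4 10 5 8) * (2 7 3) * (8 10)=(2 7 3)(4 8)(5 10)=[0, 1, 7, 2, 8, 10, 6, 3, 4, 9, 5]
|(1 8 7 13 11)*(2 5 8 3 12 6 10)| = 11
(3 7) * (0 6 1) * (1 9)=(0 6 9 1)(3 7)=[6, 0, 2, 7, 4, 5, 9, 3, 8, 1]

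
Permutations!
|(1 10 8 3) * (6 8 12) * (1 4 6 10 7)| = |(1 7)(3 4 6 8)(10 12)| = 4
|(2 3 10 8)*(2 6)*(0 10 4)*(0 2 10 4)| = |(0 4 2 3)(6 10 8)| = 12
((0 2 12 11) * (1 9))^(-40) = (12) = [0, 1, 2, 3, 4, 5, 6, 7, 8, 9, 10, 11, 12]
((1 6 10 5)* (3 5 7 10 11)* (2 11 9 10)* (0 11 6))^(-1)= (0 1 5 3 11)(2 7 10 9 6)= [1, 5, 7, 11, 4, 3, 2, 10, 8, 6, 9, 0]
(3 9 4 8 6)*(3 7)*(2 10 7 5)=(2 10 7 3 9 4 8 6 5)=[0, 1, 10, 9, 8, 2, 5, 3, 6, 4, 7]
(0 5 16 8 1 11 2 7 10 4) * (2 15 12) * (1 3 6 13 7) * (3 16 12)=[5, 11, 1, 6, 0, 12, 13, 10, 16, 9, 4, 15, 2, 7, 14, 3, 8]=(0 5 12 2 1 11 15 3 6 13 7 10 4)(8 16)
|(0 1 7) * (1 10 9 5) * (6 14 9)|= 8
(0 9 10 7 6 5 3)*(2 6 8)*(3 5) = (0 9 10 7 8 2 6 3) = [9, 1, 6, 0, 4, 5, 3, 8, 2, 10, 7]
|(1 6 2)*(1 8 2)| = |(1 6)(2 8)| = 2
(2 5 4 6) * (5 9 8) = (2 9 8 5 4 6) = [0, 1, 9, 3, 6, 4, 2, 7, 5, 8]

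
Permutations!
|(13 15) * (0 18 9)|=|(0 18 9)(13 15)|=6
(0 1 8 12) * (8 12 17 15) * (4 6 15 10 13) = (0 1 12)(4 6 15 8 17 10 13) = [1, 12, 2, 3, 6, 5, 15, 7, 17, 9, 13, 11, 0, 4, 14, 8, 16, 10]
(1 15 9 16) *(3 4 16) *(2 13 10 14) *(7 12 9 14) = [0, 15, 13, 4, 16, 5, 6, 12, 8, 3, 7, 11, 9, 10, 2, 14, 1] = (1 15 14 2 13 10 7 12 9 3 4 16)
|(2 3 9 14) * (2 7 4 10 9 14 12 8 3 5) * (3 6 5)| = |(2 3 14 7 4 10 9 12 8 6 5)| = 11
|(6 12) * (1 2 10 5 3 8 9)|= 14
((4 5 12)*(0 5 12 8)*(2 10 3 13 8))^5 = (0 13 10 5 8 3 2)(4 12) = [13, 1, 0, 2, 12, 8, 6, 7, 3, 9, 5, 11, 4, 10]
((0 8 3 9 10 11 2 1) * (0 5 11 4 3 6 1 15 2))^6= (15)(3 10)(4 9)= [0, 1, 2, 10, 9, 5, 6, 7, 8, 4, 3, 11, 12, 13, 14, 15]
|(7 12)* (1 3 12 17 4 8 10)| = 8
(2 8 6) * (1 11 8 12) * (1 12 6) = (12)(1 11 8)(2 6) = [0, 11, 6, 3, 4, 5, 2, 7, 1, 9, 10, 8, 12]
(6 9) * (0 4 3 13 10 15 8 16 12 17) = [4, 1, 2, 13, 3, 5, 9, 7, 16, 6, 15, 11, 17, 10, 14, 8, 12, 0] = (0 4 3 13 10 15 8 16 12 17)(6 9)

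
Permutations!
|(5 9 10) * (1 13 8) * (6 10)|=12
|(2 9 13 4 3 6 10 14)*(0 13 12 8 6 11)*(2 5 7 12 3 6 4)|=24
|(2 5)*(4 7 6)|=6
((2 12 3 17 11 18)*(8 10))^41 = (2 18 11 17 3 12)(8 10) = [0, 1, 18, 12, 4, 5, 6, 7, 10, 9, 8, 17, 2, 13, 14, 15, 16, 3, 11]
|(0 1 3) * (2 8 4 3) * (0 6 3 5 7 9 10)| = |(0 1 2 8 4 5 7 9 10)(3 6)| = 18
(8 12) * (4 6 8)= (4 6 8 12)= [0, 1, 2, 3, 6, 5, 8, 7, 12, 9, 10, 11, 4]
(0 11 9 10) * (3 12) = (0 11 9 10)(3 12) = [11, 1, 2, 12, 4, 5, 6, 7, 8, 10, 0, 9, 3]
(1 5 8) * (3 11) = (1 5 8)(3 11) = [0, 5, 2, 11, 4, 8, 6, 7, 1, 9, 10, 3]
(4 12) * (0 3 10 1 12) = (0 3 10 1 12 4) = [3, 12, 2, 10, 0, 5, 6, 7, 8, 9, 1, 11, 4]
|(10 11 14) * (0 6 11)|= |(0 6 11 14 10)|= 5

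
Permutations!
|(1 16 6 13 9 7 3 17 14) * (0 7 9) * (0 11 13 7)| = 14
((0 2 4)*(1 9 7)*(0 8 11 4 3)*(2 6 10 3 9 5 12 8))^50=[10, 4, 12, 6, 5, 2, 3, 11, 7, 8, 0, 1, 9]=(0 10)(1 4 5 2 12 9 8 7 11)(3 6)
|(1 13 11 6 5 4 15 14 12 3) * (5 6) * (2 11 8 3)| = 28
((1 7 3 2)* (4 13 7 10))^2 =(1 4 7 2 10 13 3) =[0, 4, 10, 1, 7, 5, 6, 2, 8, 9, 13, 11, 12, 3]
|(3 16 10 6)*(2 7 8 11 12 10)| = |(2 7 8 11 12 10 6 3 16)| = 9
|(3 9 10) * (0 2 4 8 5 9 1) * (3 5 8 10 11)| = 9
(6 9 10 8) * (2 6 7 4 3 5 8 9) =(2 6)(3 5 8 7 4)(9 10) =[0, 1, 6, 5, 3, 8, 2, 4, 7, 10, 9]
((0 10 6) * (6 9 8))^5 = [0, 1, 2, 3, 4, 5, 6, 7, 8, 9, 10] = (10)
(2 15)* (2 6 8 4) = (2 15 6 8 4) = [0, 1, 15, 3, 2, 5, 8, 7, 4, 9, 10, 11, 12, 13, 14, 6]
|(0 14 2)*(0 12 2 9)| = |(0 14 9)(2 12)| = 6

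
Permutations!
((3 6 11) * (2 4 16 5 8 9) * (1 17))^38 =[0, 1, 16, 11, 5, 9, 3, 7, 2, 4, 10, 6, 12, 13, 14, 15, 8, 17] =(17)(2 16 8)(3 11 6)(4 5 9)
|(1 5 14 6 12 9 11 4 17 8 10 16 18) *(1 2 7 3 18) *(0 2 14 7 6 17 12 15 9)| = |(0 2 6 15 9 11 4 12)(1 5 7 3 18 14 17 8 10 16)| = 40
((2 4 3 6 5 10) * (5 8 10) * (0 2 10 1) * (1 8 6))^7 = (10)(0 4 1 2 3) = [4, 2, 3, 0, 1, 5, 6, 7, 8, 9, 10]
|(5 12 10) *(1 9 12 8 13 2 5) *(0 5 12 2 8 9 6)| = 8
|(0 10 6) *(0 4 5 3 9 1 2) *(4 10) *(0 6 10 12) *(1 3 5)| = 6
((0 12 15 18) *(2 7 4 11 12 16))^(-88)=(0 2 4 12 18 16 7 11 15)=[2, 1, 4, 3, 12, 5, 6, 11, 8, 9, 10, 15, 18, 13, 14, 0, 7, 17, 16]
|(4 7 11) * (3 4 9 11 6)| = 4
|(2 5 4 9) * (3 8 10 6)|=|(2 5 4 9)(3 8 10 6)|=4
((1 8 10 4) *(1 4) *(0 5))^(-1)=(0 5)(1 10 8)=[5, 10, 2, 3, 4, 0, 6, 7, 1, 9, 8]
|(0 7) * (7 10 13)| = 4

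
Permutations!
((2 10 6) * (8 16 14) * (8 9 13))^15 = [0, 1, 2, 3, 4, 5, 6, 7, 8, 9, 10, 11, 12, 13, 14, 15, 16] = (16)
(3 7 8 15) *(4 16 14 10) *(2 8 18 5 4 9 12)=(2 8 15 3 7 18 5 4 16 14 10 9 12)=[0, 1, 8, 7, 16, 4, 6, 18, 15, 12, 9, 11, 2, 13, 10, 3, 14, 17, 5]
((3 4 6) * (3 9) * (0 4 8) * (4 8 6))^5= (0 8)(3 9 6)= [8, 1, 2, 9, 4, 5, 3, 7, 0, 6]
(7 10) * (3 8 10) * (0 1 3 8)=[1, 3, 2, 0, 4, 5, 6, 8, 10, 9, 7]=(0 1 3)(7 8 10)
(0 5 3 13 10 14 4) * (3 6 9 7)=(0 5 6 9 7 3 13 10 14 4)=[5, 1, 2, 13, 0, 6, 9, 3, 8, 7, 14, 11, 12, 10, 4]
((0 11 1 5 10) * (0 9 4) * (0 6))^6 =(0 4 10 1)(5 11 6 9) =[4, 0, 2, 3, 10, 11, 9, 7, 8, 5, 1, 6]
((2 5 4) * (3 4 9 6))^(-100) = (2 9 3)(4 5 6) = [0, 1, 9, 2, 5, 6, 4, 7, 8, 3]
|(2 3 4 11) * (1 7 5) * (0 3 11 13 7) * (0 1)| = |(0 3 4 13 7 5)(2 11)| = 6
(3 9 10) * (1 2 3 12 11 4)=(1 2 3 9 10 12 11 4)=[0, 2, 3, 9, 1, 5, 6, 7, 8, 10, 12, 4, 11]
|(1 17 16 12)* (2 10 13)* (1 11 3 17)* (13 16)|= 8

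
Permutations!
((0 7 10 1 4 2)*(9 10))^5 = (0 4 10 7 2 1 9) = [4, 9, 1, 3, 10, 5, 6, 2, 8, 0, 7]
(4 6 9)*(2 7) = (2 7)(4 6 9) = [0, 1, 7, 3, 6, 5, 9, 2, 8, 4]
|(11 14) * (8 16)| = 2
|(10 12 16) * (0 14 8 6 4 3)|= |(0 14 8 6 4 3)(10 12 16)|= 6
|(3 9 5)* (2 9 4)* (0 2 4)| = |(0 2 9 5 3)| = 5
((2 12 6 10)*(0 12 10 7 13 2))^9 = [6, 1, 0, 3, 4, 5, 13, 2, 8, 9, 12, 11, 7, 10] = (0 6 13 10 12 7 2)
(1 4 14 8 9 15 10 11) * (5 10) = (1 4 14 8 9 15 5 10 11) = [0, 4, 2, 3, 14, 10, 6, 7, 9, 15, 11, 1, 12, 13, 8, 5]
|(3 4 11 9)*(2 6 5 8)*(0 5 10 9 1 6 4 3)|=10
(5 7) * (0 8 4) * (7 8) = (0 7 5 8 4) = [7, 1, 2, 3, 0, 8, 6, 5, 4]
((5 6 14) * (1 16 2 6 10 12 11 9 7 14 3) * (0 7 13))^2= [14, 2, 3, 16, 4, 12, 1, 5, 8, 0, 11, 13, 9, 7, 10, 15, 6]= (0 14 10 11 13 7 5 12 9)(1 2 3 16 6)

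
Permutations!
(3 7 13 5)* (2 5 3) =(2 5)(3 7 13) =[0, 1, 5, 7, 4, 2, 6, 13, 8, 9, 10, 11, 12, 3]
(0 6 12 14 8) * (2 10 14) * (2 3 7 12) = (0 6 2 10 14 8)(3 7 12) = [6, 1, 10, 7, 4, 5, 2, 12, 0, 9, 14, 11, 3, 13, 8]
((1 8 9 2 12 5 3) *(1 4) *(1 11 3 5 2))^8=(12)(1 9 8)(3 11 4)=[0, 9, 2, 11, 3, 5, 6, 7, 1, 8, 10, 4, 12]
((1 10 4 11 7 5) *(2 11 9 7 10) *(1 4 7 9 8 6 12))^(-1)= (1 12 6 8 4 5 7 10 11 2)= [0, 12, 1, 3, 5, 7, 8, 10, 4, 9, 11, 2, 6]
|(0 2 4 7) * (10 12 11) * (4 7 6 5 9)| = |(0 2 7)(4 6 5 9)(10 12 11)| = 12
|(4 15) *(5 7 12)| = 6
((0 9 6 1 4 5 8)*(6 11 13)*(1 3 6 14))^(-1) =(0 8 5 4 1 14 13 11 9)(3 6) =[8, 14, 2, 6, 1, 4, 3, 7, 5, 0, 10, 9, 12, 11, 13]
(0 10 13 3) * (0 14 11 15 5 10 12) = [12, 1, 2, 14, 4, 10, 6, 7, 8, 9, 13, 15, 0, 3, 11, 5] = (0 12)(3 14 11 15 5 10 13)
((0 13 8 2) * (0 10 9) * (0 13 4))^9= (0 4)(2 8 13 9 10)= [4, 1, 8, 3, 0, 5, 6, 7, 13, 10, 2, 11, 12, 9]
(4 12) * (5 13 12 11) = [0, 1, 2, 3, 11, 13, 6, 7, 8, 9, 10, 5, 4, 12] = (4 11 5 13 12)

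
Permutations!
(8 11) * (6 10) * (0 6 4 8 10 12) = [6, 1, 2, 3, 8, 5, 12, 7, 11, 9, 4, 10, 0] = (0 6 12)(4 8 11 10)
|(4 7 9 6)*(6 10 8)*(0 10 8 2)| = |(0 10 2)(4 7 9 8 6)| = 15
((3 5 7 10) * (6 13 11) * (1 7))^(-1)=(1 5 3 10 7)(6 11 13)=[0, 5, 2, 10, 4, 3, 11, 1, 8, 9, 7, 13, 12, 6]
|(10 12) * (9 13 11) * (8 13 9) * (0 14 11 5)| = |(0 14 11 8 13 5)(10 12)| = 6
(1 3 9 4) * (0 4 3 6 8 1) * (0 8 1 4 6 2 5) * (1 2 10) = (0 6 2 5)(1 10)(3 9)(4 8) = [6, 10, 5, 9, 8, 0, 2, 7, 4, 3, 1]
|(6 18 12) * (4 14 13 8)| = 12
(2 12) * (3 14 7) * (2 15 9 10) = [0, 1, 12, 14, 4, 5, 6, 3, 8, 10, 2, 11, 15, 13, 7, 9] = (2 12 15 9 10)(3 14 7)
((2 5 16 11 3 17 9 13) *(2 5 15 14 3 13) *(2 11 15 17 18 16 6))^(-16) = [0, 1, 5, 14, 4, 11, 13, 7, 8, 2, 10, 17, 12, 9, 15, 16, 18, 6, 3] = (2 5 11 17 6 13 9)(3 14 15 16 18)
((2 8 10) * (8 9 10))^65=(2 10 9)=[0, 1, 10, 3, 4, 5, 6, 7, 8, 2, 9]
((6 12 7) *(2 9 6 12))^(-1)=(2 6 9)(7 12)=[0, 1, 6, 3, 4, 5, 9, 12, 8, 2, 10, 11, 7]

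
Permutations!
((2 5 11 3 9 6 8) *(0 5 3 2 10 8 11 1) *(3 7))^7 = (0 5 1)(2 7 3 9 6 11)(8 10) = [5, 0, 7, 9, 4, 1, 11, 3, 10, 6, 8, 2]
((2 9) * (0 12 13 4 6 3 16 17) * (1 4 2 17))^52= (0 9 13)(1 6 16 4 3)(2 12 17)= [9, 6, 12, 1, 3, 5, 16, 7, 8, 13, 10, 11, 17, 0, 14, 15, 4, 2]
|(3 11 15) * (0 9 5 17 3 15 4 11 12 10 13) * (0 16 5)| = 14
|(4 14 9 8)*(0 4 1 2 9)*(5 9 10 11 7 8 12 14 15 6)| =|(0 4 15 6 5 9 12 14)(1 2 10 11 7 8)| =24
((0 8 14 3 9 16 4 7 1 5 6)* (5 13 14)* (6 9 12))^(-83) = (0 13 9 12 7 8 14 16 6 1 5 3 4) = [13, 5, 2, 4, 0, 3, 1, 8, 14, 12, 10, 11, 7, 9, 16, 15, 6]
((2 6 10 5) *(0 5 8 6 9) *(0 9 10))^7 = [5, 1, 10, 3, 4, 2, 0, 7, 6, 9, 8] = (0 5 2 10 8 6)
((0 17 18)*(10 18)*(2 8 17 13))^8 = (0 13 2 8 17 10 18) = [13, 1, 8, 3, 4, 5, 6, 7, 17, 9, 18, 11, 12, 2, 14, 15, 16, 10, 0]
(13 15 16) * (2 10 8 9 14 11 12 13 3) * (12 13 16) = [0, 1, 10, 2, 4, 5, 6, 7, 9, 14, 8, 13, 16, 15, 11, 12, 3] = (2 10 8 9 14 11 13 15 12 16 3)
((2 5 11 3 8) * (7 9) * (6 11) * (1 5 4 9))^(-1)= (1 7 9 4 2 8 3 11 6 5)= [0, 7, 8, 11, 2, 1, 5, 9, 3, 4, 10, 6]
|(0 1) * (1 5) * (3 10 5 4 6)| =|(0 4 6 3 10 5 1)| =7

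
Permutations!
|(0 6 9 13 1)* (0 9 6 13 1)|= |(0 13)(1 9)|= 2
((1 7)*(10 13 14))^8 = (10 14 13) = [0, 1, 2, 3, 4, 5, 6, 7, 8, 9, 14, 11, 12, 10, 13]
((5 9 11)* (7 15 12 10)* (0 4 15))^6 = (15) = [0, 1, 2, 3, 4, 5, 6, 7, 8, 9, 10, 11, 12, 13, 14, 15]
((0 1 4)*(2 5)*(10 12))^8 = (12)(0 4 1) = [4, 0, 2, 3, 1, 5, 6, 7, 8, 9, 10, 11, 12]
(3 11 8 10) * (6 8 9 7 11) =(3 6 8 10)(7 11 9) =[0, 1, 2, 6, 4, 5, 8, 11, 10, 7, 3, 9]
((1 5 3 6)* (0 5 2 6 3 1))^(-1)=[6, 5, 1, 3, 4, 0, 2]=(0 6 2 1 5)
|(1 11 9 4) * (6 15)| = |(1 11 9 4)(6 15)| = 4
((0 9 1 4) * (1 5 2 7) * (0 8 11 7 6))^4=(0 6 2 5 9)(1 7 11 8 4)=[6, 7, 5, 3, 1, 9, 2, 11, 4, 0, 10, 8]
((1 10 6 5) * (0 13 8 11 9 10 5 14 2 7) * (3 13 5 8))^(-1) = (0 7 2 14 6 10 9 11 8 1 5)(3 13) = [7, 5, 14, 13, 4, 0, 10, 2, 1, 11, 9, 8, 12, 3, 6]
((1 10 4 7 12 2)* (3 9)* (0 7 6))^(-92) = (0 1)(2 6)(4 12)(7 10) = [1, 0, 6, 3, 12, 5, 2, 10, 8, 9, 7, 11, 4]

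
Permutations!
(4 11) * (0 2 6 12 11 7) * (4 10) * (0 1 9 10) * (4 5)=[2, 9, 6, 3, 7, 4, 12, 1, 8, 10, 5, 0, 11]=(0 2 6 12 11)(1 9 10 5 4 7)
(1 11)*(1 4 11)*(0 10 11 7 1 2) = (0 10 11 4 7 1 2) = [10, 2, 0, 3, 7, 5, 6, 1, 8, 9, 11, 4]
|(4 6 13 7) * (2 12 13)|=6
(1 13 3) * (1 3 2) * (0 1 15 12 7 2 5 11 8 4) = [1, 13, 15, 3, 0, 11, 6, 2, 4, 9, 10, 8, 7, 5, 14, 12] = (0 1 13 5 11 8 4)(2 15 12 7)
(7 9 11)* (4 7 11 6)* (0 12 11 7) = (0 12 11 7 9 6 4) = [12, 1, 2, 3, 0, 5, 4, 9, 8, 6, 10, 7, 11]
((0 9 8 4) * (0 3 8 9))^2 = [0, 1, 2, 4, 8, 5, 6, 7, 3, 9] = (9)(3 4 8)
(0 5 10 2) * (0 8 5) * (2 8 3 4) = [0, 1, 3, 4, 2, 10, 6, 7, 5, 9, 8] = (2 3 4)(5 10 8)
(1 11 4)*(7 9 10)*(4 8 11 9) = (1 9 10 7 4)(8 11) = [0, 9, 2, 3, 1, 5, 6, 4, 11, 10, 7, 8]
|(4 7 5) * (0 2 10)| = 3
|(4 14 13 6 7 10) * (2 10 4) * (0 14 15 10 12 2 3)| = |(0 14 13 6 7 4 15 10 3)(2 12)| = 18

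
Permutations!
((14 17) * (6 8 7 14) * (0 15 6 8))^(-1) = [6, 1, 2, 3, 4, 5, 15, 8, 17, 9, 10, 11, 12, 13, 7, 0, 16, 14] = (0 6 15)(7 8 17 14)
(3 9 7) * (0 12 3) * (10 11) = (0 12 3 9 7)(10 11) = [12, 1, 2, 9, 4, 5, 6, 0, 8, 7, 11, 10, 3]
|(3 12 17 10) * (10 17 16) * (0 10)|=|(17)(0 10 3 12 16)|=5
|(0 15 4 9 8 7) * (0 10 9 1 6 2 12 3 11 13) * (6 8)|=|(0 15 4 1 8 7 10 9 6 2 12 3 11 13)|=14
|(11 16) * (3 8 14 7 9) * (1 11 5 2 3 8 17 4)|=8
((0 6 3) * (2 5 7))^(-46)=(0 3 6)(2 7 5)=[3, 1, 7, 6, 4, 2, 0, 5]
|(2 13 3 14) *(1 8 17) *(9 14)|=|(1 8 17)(2 13 3 9 14)|=15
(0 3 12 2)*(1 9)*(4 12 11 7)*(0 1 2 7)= [3, 9, 1, 11, 12, 5, 6, 4, 8, 2, 10, 0, 7]= (0 3 11)(1 9 2)(4 12 7)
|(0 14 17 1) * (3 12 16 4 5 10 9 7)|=8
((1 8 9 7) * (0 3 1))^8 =(0 1 9)(3 8 7) =[1, 9, 2, 8, 4, 5, 6, 3, 7, 0]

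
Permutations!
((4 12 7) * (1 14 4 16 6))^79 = (1 4 7 6 14 12 16) = [0, 4, 2, 3, 7, 5, 14, 6, 8, 9, 10, 11, 16, 13, 12, 15, 1]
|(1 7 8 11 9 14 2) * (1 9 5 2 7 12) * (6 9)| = |(1 12)(2 6 9 14 7 8 11 5)| = 8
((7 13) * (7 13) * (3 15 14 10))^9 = (3 15 14 10) = [0, 1, 2, 15, 4, 5, 6, 7, 8, 9, 3, 11, 12, 13, 10, 14]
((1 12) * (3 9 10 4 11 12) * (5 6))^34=(1 12 11 4 10 9 3)=[0, 12, 2, 1, 10, 5, 6, 7, 8, 3, 9, 4, 11]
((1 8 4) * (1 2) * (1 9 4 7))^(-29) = (1 8 7)(2 9 4) = [0, 8, 9, 3, 2, 5, 6, 1, 7, 4]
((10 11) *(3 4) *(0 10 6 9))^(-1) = [9, 1, 2, 4, 3, 5, 11, 7, 8, 6, 0, 10] = (0 9 6 11 10)(3 4)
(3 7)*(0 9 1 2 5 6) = [9, 2, 5, 7, 4, 6, 0, 3, 8, 1] = (0 9 1 2 5 6)(3 7)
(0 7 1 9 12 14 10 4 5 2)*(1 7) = (0 1 9 12 14 10 4 5 2) = [1, 9, 0, 3, 5, 2, 6, 7, 8, 12, 4, 11, 14, 13, 10]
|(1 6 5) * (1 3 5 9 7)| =4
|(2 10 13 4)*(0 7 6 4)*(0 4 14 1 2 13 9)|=|(0 7 6 14 1 2 10 9)(4 13)|=8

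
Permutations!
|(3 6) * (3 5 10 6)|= 3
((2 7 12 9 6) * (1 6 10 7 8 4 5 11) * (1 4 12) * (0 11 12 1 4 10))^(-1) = (0 9 12 5 4 7 10 11)(1 8 2 6) = [9, 8, 6, 3, 7, 4, 1, 10, 2, 12, 11, 0, 5]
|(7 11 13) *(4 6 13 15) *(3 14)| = |(3 14)(4 6 13 7 11 15)| = 6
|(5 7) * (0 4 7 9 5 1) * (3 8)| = |(0 4 7 1)(3 8)(5 9)| = 4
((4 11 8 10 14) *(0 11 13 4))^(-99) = [11, 1, 2, 3, 13, 5, 6, 7, 10, 9, 14, 8, 12, 4, 0] = (0 11 8 10 14)(4 13)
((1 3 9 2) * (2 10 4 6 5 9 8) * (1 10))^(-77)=(1 10 9 2 5 8 6 3 4)=[0, 10, 5, 4, 1, 8, 3, 7, 6, 2, 9]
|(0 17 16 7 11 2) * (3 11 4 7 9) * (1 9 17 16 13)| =18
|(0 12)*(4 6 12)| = 4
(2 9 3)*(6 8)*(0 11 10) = [11, 1, 9, 2, 4, 5, 8, 7, 6, 3, 0, 10] = (0 11 10)(2 9 3)(6 8)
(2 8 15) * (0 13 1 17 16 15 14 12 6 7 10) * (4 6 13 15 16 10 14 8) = (0 15 2 4 6 7 14 12 13 1 17 10) = [15, 17, 4, 3, 6, 5, 7, 14, 8, 9, 0, 11, 13, 1, 12, 2, 16, 10]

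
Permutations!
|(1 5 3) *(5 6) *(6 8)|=|(1 8 6 5 3)|=5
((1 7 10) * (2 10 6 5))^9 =(1 5)(2 7)(6 10) =[0, 5, 7, 3, 4, 1, 10, 2, 8, 9, 6]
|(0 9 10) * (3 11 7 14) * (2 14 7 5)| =15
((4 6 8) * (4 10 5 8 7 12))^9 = [0, 1, 2, 3, 6, 5, 7, 12, 8, 9, 10, 11, 4] = (4 6 7 12)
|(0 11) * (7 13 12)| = 6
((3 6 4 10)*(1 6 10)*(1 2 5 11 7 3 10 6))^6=[0, 1, 4, 7, 6, 2, 3, 11, 8, 9, 10, 5]=(2 4 6 3 7 11 5)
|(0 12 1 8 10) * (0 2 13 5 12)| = 7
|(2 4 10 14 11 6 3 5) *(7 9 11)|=10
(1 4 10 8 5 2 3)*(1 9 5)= (1 4 10 8)(2 3 9 5)= [0, 4, 3, 9, 10, 2, 6, 7, 1, 5, 8]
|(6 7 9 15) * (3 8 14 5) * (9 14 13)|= |(3 8 13 9 15 6 7 14 5)|= 9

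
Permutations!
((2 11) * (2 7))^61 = (2 11 7) = [0, 1, 11, 3, 4, 5, 6, 2, 8, 9, 10, 7]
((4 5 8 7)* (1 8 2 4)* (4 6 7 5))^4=[0, 6, 8, 3, 4, 1, 5, 2, 7]=(1 6 5)(2 8 7)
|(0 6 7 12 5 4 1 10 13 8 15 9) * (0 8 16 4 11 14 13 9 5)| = 44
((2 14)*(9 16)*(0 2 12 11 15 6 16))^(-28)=(0 9 16 6 15 11 12 14 2)=[9, 1, 0, 3, 4, 5, 15, 7, 8, 16, 10, 12, 14, 13, 2, 11, 6]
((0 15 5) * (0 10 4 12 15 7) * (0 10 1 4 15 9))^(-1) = (0 9 12 4 1 5 15 10 7) = [9, 5, 2, 3, 1, 15, 6, 0, 8, 12, 7, 11, 4, 13, 14, 10]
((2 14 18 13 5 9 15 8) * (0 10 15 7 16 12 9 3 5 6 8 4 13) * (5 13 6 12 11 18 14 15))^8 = (0 16 12 5 18 7 13 10 11 9 3)(2 6 15 8 4) = [16, 1, 6, 0, 2, 18, 15, 13, 4, 3, 11, 9, 5, 10, 14, 8, 12, 17, 7]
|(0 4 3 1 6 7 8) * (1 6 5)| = |(0 4 3 6 7 8)(1 5)| = 6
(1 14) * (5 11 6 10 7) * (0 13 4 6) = (0 13 4 6 10 7 5 11)(1 14) = [13, 14, 2, 3, 6, 11, 10, 5, 8, 9, 7, 0, 12, 4, 1]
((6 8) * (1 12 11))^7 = (1 12 11)(6 8) = [0, 12, 2, 3, 4, 5, 8, 7, 6, 9, 10, 1, 11]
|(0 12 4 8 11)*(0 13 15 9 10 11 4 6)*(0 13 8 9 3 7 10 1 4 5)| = 33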